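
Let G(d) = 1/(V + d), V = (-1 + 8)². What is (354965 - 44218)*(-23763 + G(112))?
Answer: -1188868923974/161 ≈ -7.3843e+9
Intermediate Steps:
V = 49 (V = 7² = 49)
G(d) = 1/(49 + d)
(354965 - 44218)*(-23763 + G(112)) = (354965 - 44218)*(-23763 + 1/(49 + 112)) = 310747*(-23763 + 1/161) = 310747*(-3825842/161) = -1188868923974/161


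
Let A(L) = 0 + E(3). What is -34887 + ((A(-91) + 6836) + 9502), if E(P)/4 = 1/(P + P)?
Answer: -55645/3 ≈ -18548.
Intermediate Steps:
E(P) = 2/P (E(P) = 4/(P + P) = 4/((2*P)) = 4*(1/(2*P)) = 2/P)
A(L) = ⅔ (A(L) = 0 + 2/3 = 0 + 2*(⅓) = 0 + ⅔ = ⅔)
-34887 + ((A(-91) + 6836) + 9502) = -34887 + ((⅔ + 6836) + 9502) = -34887 + (20510/3 + 9502) = -34887 + 49016/3 = -55645/3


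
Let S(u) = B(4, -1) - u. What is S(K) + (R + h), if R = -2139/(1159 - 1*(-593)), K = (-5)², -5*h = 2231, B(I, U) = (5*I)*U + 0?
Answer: -1437869/2920 ≈ -492.42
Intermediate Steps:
B(I, U) = 5*I*U (B(I, U) = 5*I*U + 0 = 5*I*U)
h = -2231/5 (h = -⅕*2231 = -2231/5 ≈ -446.20)
K = 25
S(u) = -20 - u (S(u) = 5*4*(-1) - u = -20 - u)
R = -713/584 (R = -2139/(1159 + 593) = -2139/1752 = -2139*1/1752 = -713/584 ≈ -1.2209)
S(K) + (R + h) = (-20 - 1*25) + (-713/584 - 2231/5) = (-20 - 25) - 1306469/2920 = -45 - 1306469/2920 = -1437869/2920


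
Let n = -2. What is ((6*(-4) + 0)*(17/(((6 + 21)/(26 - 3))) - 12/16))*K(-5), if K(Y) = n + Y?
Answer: 20762/9 ≈ 2306.9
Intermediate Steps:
K(Y) = -2 + Y
((6*(-4) + 0)*(17/(((6 + 21)/(26 - 3))) - 12/16))*K(-5) = ((6*(-4) + 0)*(17/(((6 + 21)/(26 - 3))) - 12/16))*(-2 - 5) = ((-24 + 0)*(17/((27/23)) - 12*1/16))*(-7) = -24*(17/((27*(1/23))) - ¾)*(-7) = -24*(17/(27/23) - ¾)*(-7) = -24*(17*(23/27) - ¾)*(-7) = -24*(391/27 - ¾)*(-7) = -24*1483/108*(-7) = -2966/9*(-7) = 20762/9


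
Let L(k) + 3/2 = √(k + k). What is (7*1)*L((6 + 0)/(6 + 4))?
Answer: -21/2 + 7*√30/5 ≈ -2.8319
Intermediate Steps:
L(k) = -3/2 + √2*√k (L(k) = -3/2 + √(k + k) = -3/2 + √(2*k) = -3/2 + √2*√k)
(7*1)*L((6 + 0)/(6 + 4)) = (7*1)*(-3/2 + √2*√((6 + 0)/(6 + 4))) = 7*(-3/2 + √2*√(6/10)) = 7*(-3/2 + √2*√(6*(⅒))) = 7*(-3/2 + √2*√(⅗)) = 7*(-3/2 + √2*(√15/5)) = 7*(-3/2 + √30/5) = -21/2 + 7*√30/5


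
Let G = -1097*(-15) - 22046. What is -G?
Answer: 5591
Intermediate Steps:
G = -5591 (G = 16455 - 22046 = -5591)
-G = -1*(-5591) = 5591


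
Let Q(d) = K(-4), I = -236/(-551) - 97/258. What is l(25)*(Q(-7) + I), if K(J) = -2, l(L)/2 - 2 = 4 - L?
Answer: 276875/3741 ≈ 74.011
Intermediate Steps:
l(L) = 12 - 2*L (l(L) = 4 + 2*(4 - L) = 4 + (8 - 2*L) = 12 - 2*L)
I = 7441/142158 (I = -236*(-1/551) - 97*1/258 = 236/551 - 97/258 = 7441/142158 ≈ 0.052343)
Q(d) = -2
l(25)*(Q(-7) + I) = (12 - 2*25)*(-2 + 7441/142158) = (12 - 50)*(-276875/142158) = -38*(-276875/142158) = 276875/3741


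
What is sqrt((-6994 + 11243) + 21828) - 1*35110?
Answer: -35110 + sqrt(26077) ≈ -34949.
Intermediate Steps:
sqrt((-6994 + 11243) + 21828) - 1*35110 = sqrt(4249 + 21828) - 35110 = sqrt(26077) - 35110 = -35110 + sqrt(26077)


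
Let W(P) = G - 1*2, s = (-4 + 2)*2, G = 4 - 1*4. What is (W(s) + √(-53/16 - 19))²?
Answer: (8 - I*√357)²/16 ≈ -18.313 - 18.894*I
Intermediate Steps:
G = 0 (G = 4 - 4 = 0)
s = -4 (s = -2*2 = -4)
W(P) = -2 (W(P) = 0 - 1*2 = 0 - 2 = -2)
(W(s) + √(-53/16 - 19))² = (-2 + √(-53/16 - 19))² = (-2 + √(-357/16))² = (-2 + I*√357/4)²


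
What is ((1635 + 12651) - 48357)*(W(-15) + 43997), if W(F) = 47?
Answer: -1500623124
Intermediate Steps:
((1635 + 12651) - 48357)*(W(-15) + 43997) = ((1635 + 12651) - 48357)*(47 + 43997) = (14286 - 48357)*44044 = -34071*44044 = -1500623124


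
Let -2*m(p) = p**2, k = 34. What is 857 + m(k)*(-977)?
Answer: 565563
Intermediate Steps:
m(p) = -p**2/2
857 + m(k)*(-977) = 857 - 1/2*34**2*(-977) = 857 - 1/2*1156*(-977) = 857 - 578*(-977) = 857 + 564706 = 565563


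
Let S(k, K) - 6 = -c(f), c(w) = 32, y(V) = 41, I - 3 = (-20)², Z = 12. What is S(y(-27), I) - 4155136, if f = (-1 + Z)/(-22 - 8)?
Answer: -4155162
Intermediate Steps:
I = 403 (I = 3 + (-20)² = 3 + 400 = 403)
f = -11/30 (f = (-1 + 12)/(-22 - 8) = 11/(-30) = 11*(-1/30) = -11/30 ≈ -0.36667)
S(k, K) = -26 (S(k, K) = 6 - 1*32 = 6 - 32 = -26)
S(y(-27), I) - 4155136 = -26 - 4155136 = -4155162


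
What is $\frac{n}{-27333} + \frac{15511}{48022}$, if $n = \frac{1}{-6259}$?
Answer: $\frac{2653579226239}{8215471555434} \approx 0.323$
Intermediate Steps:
$n = - \frac{1}{6259} \approx -0.00015977$
$\frac{n}{-27333} + \frac{15511}{48022} = - \frac{1}{6259 \left(-27333\right)} + \frac{15511}{48022} = \left(- \frac{1}{6259}\right) \left(- \frac{1}{27333}\right) + 15511 \cdot \frac{1}{48022} = \frac{1}{171077247} + \frac{15511}{48022} = \frac{2653579226239}{8215471555434}$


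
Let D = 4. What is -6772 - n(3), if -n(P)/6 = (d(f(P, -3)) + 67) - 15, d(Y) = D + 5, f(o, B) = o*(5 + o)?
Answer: -6406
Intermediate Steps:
d(Y) = 9 (d(Y) = 4 + 5 = 9)
n(P) = -366 (n(P) = -6*((9 + 67) - 15) = -6*(76 - 15) = -6*61 = -366)
-6772 - n(3) = -6772 - 1*(-366) = -6772 + 366 = -6406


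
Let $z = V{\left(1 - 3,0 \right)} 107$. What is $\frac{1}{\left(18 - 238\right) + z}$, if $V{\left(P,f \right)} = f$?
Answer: $- \frac{1}{220} \approx -0.0045455$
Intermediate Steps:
$z = 0$ ($z = 0 \cdot 107 = 0$)
$\frac{1}{\left(18 - 238\right) + z} = \frac{1}{\left(18 - 238\right) + 0} = \frac{1}{-220 + 0} = \frac{1}{-220} = - \frac{1}{220}$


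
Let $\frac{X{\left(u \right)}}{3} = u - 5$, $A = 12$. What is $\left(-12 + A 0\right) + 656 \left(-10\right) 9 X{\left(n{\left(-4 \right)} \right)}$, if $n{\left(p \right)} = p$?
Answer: $1594068$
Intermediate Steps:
$X{\left(u \right)} = -15 + 3 u$ ($X{\left(u \right)} = 3 \left(u - 5\right) = 3 \left(-5 + u\right) = -15 + 3 u$)
$\left(-12 + A 0\right) + 656 \left(-10\right) 9 X{\left(n{\left(-4 \right)} \right)} = \left(-12 + 12 \cdot 0\right) + 656 \left(-10\right) 9 \left(-15 + 3 \left(-4\right)\right) = \left(-12 + 0\right) + 656 \left(- 90 \left(-15 - 12\right)\right) = -12 + 656 \left(\left(-90\right) \left(-27\right)\right) = -12 + 656 \cdot 2430 = -12 + 1594080 = 1594068$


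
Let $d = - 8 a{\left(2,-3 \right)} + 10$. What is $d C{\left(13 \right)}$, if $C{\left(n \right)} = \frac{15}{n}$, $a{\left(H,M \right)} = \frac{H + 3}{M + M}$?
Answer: $\frac{250}{13} \approx 19.231$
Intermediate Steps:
$a{\left(H,M \right)} = \frac{3 + H}{2 M}$
$d = \frac{50}{3}$ ($d = - 8 \frac{3 + 2}{2 \left(-3\right)} + 10 = - 8 \cdot \frac{1}{2} \left(- \frac{1}{3}\right) 5 + 10 = \left(-8\right) \left(- \frac{5}{6}\right) + 10 = \frac{20}{3} + 10 = \frac{50}{3} \approx 16.667$)
$d C{\left(13 \right)} = \frac{50 \cdot \frac{15}{13}}{3} = \frac{50 \cdot 15 \cdot \frac{1}{13}}{3} = \frac{50}{3} \cdot \frac{15}{13} = \frac{250}{13}$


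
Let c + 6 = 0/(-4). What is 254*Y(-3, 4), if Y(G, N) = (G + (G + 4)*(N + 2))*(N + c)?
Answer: -1524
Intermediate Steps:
c = -6 (c = -6 + 0/(-4) = -6 + 0*(-¼) = -6 + 0 = -6)
Y(G, N) = (-6 + N)*(G + (2 + N)*(4 + G)) (Y(G, N) = (G + (G + 4)*(N + 2))*(N - 6) = (G + (4 + G)*(2 + N))*(-6 + N) = (G + (2 + N)*(4 + G))*(-6 + N) = (-6 + N)*(G + (2 + N)*(4 + G)))
254*Y(-3, 4) = 254*(-48 - 18*(-3) - 16*4 + 4*4² - 3*4² - 3*(-3)*4) = 254*(-48 + 54 - 64 + 4*16 - 3*16 + 36) = 254*(-48 + 54 - 64 + 64 - 48 + 36) = 254*(-6) = -1524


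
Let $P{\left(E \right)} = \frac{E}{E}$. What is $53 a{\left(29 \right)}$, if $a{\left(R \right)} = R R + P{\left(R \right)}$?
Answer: $44626$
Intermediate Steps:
$P{\left(E \right)} = 1$
$a{\left(R \right)} = 1 + R^{2}$ ($a{\left(R \right)} = R R + 1 = R^{2} + 1 = 1 + R^{2}$)
$53 a{\left(29 \right)} = 53 \left(1 + 29^{2}\right) = 53 \left(1 + 841\right) = 53 \cdot 842 = 44626$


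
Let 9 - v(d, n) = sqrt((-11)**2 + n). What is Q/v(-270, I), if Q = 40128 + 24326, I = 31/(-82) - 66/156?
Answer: -309185838/20893 - 64454*sqrt(34147178)/20893 ≈ -32826.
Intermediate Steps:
I = -427/533 (I = 31*(-1/82) - 66*1/156 = -31/82 - 11/26 = -427/533 ≈ -0.80113)
Q = 64454
v(d, n) = 9 - sqrt(121 + n) (v(d, n) = 9 - sqrt((-11)**2 + n) = 9 - sqrt(121 + n))
Q/v(-270, I) = 64454/(9 - sqrt(121 - 427/533)) = 64454/(9 - sqrt(64066/533)) = 64454/(9 - sqrt(34147178)/533)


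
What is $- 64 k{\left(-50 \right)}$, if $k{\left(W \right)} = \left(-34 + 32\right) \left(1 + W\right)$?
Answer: $-6272$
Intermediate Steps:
$k{\left(W \right)} = -2 - 2 W$ ($k{\left(W \right)} = - 2 \left(1 + W\right) = -2 - 2 W$)
$- 64 k{\left(-50 \right)} = - 64 \left(-2 - -100\right) = - 64 \left(-2 + 100\right) = \left(-64\right) 98 = -6272$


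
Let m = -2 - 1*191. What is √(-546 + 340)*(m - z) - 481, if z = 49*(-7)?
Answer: -481 + 150*I*√206 ≈ -481.0 + 2152.9*I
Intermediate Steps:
m = -193 (m = -2 - 191 = -193)
z = -343
√(-546 + 340)*(m - z) - 481 = √(-546 + 340)*(-193 - 1*(-343)) - 481 = √(-206)*(-193 + 343) - 481 = (I*√206)*150 - 481 = 150*I*√206 - 481 = -481 + 150*I*√206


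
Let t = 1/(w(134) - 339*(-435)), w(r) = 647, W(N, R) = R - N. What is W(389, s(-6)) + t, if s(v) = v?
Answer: -58504239/148112 ≈ -395.00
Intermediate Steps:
t = 1/148112 (t = 1/(647 - 339*(-435)) = 1/(647 + 147465) = 1/148112 ≈ 6.7516e-6)
W(389, s(-6)) + t = (-6 - 1*389) + 1/148112 = (-6 - 389) + 1/148112 = -395 + 1/148112 = -58504239/148112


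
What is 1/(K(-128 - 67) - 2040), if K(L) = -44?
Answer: -1/2084 ≈ -0.00047985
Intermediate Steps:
1/(K(-128 - 67) - 2040) = 1/(-44 - 2040) = 1/(-2084) = -1/2084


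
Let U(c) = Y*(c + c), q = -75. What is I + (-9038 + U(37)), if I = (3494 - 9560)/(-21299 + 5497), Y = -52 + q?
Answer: -145659803/7901 ≈ -18436.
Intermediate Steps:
Y = -127 (Y = -52 - 75 = -127)
U(c) = -254*c (U(c) = -127*(c + c) = -254*c)
I = 3033/7901 (I = -6066/(-15802) = -6066*(-1/15802) = 3033/7901 ≈ 0.38388)
I + (-9038 + U(37)) = 3033/7901 + (-9038 - 254*37) = 3033/7901 + (-9038 - 9398) = 3033/7901 - 18436 = -145659803/7901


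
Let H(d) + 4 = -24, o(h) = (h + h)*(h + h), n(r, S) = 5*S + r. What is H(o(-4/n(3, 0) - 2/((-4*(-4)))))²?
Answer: 784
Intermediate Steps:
n(r, S) = r + 5*S
o(h) = 4*h² (o(h) = (2*h)*(2*h) = 4*h²)
H(d) = -28 (H(d) = -4 - 24 = -28)
H(o(-4/n(3, 0) - 2/((-4*(-4)))))² = (-28)² = 784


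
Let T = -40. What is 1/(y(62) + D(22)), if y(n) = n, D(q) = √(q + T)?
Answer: 31/1931 - 3*I*√2/3862 ≈ 0.016054 - 0.0010986*I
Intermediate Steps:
D(q) = √(-40 + q) (D(q) = √(q - 40) = √(-40 + q))
1/(y(62) + D(22)) = 1/(62 + √(-40 + 22)) = 1/(62 + √(-18)) = 1/(62 + 3*I*√2)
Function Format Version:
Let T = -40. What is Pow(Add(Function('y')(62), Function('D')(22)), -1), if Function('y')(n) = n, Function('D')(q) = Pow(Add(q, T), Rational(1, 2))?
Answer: Add(Rational(31, 1931), Mul(Rational(-3, 3862), I, Pow(2, Rational(1, 2)))) ≈ Add(0.016054, Mul(-0.0010986, I))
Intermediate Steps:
Function('D')(q) = Pow(Add(-40, q), Rational(1, 2)) (Function('D')(q) = Pow(Add(q, -40), Rational(1, 2)) = Pow(Add(-40, q), Rational(1, 2)))
Pow(Add(Function('y')(62), Function('D')(22)), -1) = Pow(Add(62, Pow(Add(-40, 22), Rational(1, 2))), -1) = Pow(Add(62, Pow(-18, Rational(1, 2))), -1) = Pow(Add(62, Mul(3, I, Pow(2, Rational(1, 2)))), -1)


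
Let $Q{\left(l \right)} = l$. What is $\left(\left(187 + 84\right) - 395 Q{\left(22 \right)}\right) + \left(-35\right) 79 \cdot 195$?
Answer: $-547594$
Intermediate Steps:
$\left(\left(187 + 84\right) - 395 Q{\left(22 \right)}\right) + \left(-35\right) 79 \cdot 195 = \left(\left(187 + 84\right) - 8690\right) + \left(-35\right) 79 \cdot 195 = \left(271 - 8690\right) - 539175 = -8419 - 539175 = -547594$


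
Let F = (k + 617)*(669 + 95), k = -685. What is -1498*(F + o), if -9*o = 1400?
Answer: 702514064/9 ≈ 7.8057e+7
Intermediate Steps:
o = -1400/9 (o = -1/9*1400 = -1400/9 ≈ -155.56)
F = -51952 (F = (-685 + 617)*(669 + 95) = -68*764 = -51952)
-1498*(F + o) = -1498*(-51952 - 1400/9) = -1498*(-468968/9) = 702514064/9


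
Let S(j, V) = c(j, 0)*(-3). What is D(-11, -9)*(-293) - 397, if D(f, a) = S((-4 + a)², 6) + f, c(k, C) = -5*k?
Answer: -739929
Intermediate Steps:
S(j, V) = 15*j (S(j, V) = -5*j*(-3) = 15*j)
D(f, a) = f + 15*(-4 + a)² (D(f, a) = 15*(-4 + a)² + f = f + 15*(-4 + a)²)
D(-11, -9)*(-293) - 397 = (-11 + 15*(-4 - 9)²)*(-293) - 397 = (-11 + 15*(-13)²)*(-293) - 397 = (-11 + 15*169)*(-293) - 397 = (-11 + 2535)*(-293) - 397 = 2524*(-293) - 397 = -739532 - 397 = -739929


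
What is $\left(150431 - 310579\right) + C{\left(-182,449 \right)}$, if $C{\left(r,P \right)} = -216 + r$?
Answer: $-160546$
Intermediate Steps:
$\left(150431 - 310579\right) + C{\left(-182,449 \right)} = \left(150431 - 310579\right) - 398 = -160148 - 398 = -160546$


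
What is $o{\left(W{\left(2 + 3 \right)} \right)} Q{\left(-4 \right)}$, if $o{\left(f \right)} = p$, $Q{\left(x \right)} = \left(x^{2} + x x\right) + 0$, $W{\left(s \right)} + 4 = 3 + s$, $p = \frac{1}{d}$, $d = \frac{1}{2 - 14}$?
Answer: $-384$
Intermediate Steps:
$d = - \frac{1}{12}$ ($d = \frac{1}{-12} = - \frac{1}{12} \approx -0.083333$)
$p = -12$ ($p = \frac{1}{- \frac{1}{12}} = -12$)
$W{\left(s \right)} = -1 + s$ ($W{\left(s \right)} = -4 + \left(3 + s\right) = -1 + s$)
$Q{\left(x \right)} = 2 x^{2}$ ($Q{\left(x \right)} = \left(x^{2} + x^{2}\right) + 0 = 2 x^{2} + 0 = 2 x^{2}$)
$o{\left(f \right)} = -12$
$o{\left(W{\left(2 + 3 \right)} \right)} Q{\left(-4 \right)} = - 12 \cdot 2 \left(-4\right)^{2} = - 12 \cdot 2 \cdot 16 = \left(-12\right) 32 = -384$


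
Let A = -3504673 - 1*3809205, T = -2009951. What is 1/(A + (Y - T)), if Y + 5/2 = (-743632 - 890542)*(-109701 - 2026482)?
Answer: 2/6981778827825 ≈ 2.8646e-13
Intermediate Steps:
Y = 6981789435679/2 (Y = -5/2 + (-743632 - 890542)*(-109701 - 2026482) = -5/2 - 1634174*(-2136183) = -5/2 + 3490894717842 = 6981789435679/2 ≈ 3.4909e+12)
A = -7313878 (A = -3504673 - 3809205 = -7313878)
1/(A + (Y - T)) = 1/(-7313878 + (6981789435679/2 - 1*(-2009951))) = 1/(-7313878 + (6981789435679/2 + 2009951)) = 1/(-7313878 + 6981793455581/2) = 1/(6981778827825/2) = 2/6981778827825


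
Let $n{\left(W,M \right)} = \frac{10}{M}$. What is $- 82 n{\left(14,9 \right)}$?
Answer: $- \frac{820}{9} \approx -91.111$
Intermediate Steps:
$- 82 n{\left(14,9 \right)} = - 82 \cdot \frac{10}{9} = - 82 \cdot 10 \cdot \frac{1}{9} = \left(-82\right) \frac{10}{9} = - \frac{820}{9}$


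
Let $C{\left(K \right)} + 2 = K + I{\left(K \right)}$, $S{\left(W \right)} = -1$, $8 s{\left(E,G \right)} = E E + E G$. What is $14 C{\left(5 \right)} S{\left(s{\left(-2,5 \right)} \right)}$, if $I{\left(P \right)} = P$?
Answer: $-112$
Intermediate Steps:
$s{\left(E,G \right)} = \frac{E^{2}}{8} + \frac{E G}{8}$ ($s{\left(E,G \right)} = \frac{E E + E G}{8} = \frac{E^{2} + E G}{8} = \frac{E^{2}}{8} + \frac{E G}{8}$)
$C{\left(K \right)} = -2 + 2 K$ ($C{\left(K \right)} = -2 + \left(K + K\right) = -2 + 2 K$)
$14 C{\left(5 \right)} S{\left(s{\left(-2,5 \right)} \right)} = 14 \left(-2 + 2 \cdot 5\right) \left(-1\right) = 14 \left(-2 + 10\right) \left(-1\right) = 14 \cdot 8 \left(-1\right) = 112 \left(-1\right) = -112$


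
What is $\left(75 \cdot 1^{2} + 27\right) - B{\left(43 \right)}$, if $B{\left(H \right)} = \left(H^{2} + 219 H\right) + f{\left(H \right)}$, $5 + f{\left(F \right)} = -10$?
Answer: $-11149$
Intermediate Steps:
$f{\left(F \right)} = -15$ ($f{\left(F \right)} = -5 - 10 = -15$)
$B{\left(H \right)} = -15 + H^{2} + 219 H$ ($B{\left(H \right)} = \left(H^{2} + 219 H\right) - 15 = -15 + H^{2} + 219 H$)
$\left(75 \cdot 1^{2} + 27\right) - B{\left(43 \right)} = \left(75 \cdot 1^{2} + 27\right) - \left(-15 + 43^{2} + 219 \cdot 43\right) = \left(75 \cdot 1 + 27\right) - \left(-15 + 1849 + 9417\right) = \left(75 + 27\right) - 11251 = 102 - 11251 = -11149$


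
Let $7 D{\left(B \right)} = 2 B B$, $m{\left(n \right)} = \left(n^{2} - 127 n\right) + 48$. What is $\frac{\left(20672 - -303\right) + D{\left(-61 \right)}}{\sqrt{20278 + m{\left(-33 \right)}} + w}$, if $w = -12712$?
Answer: $- \frac{140074436}{80784669} - \frac{154267 \sqrt{25606}}{1130985366} \approx -1.7558$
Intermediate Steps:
$m{\left(n \right)} = 48 + n^{2} - 127 n$
$D{\left(B \right)} = \frac{2 B^{2}}{7}$ ($D{\left(B \right)} = \frac{2 B B}{7} = \frac{2 B^{2}}{7}$)
$\frac{\left(20672 - -303\right) + D{\left(-61 \right)}}{\sqrt{20278 + m{\left(-33 \right)}} + w} = \frac{\left(20672 - -303\right) + \frac{2 \left(-61\right)^{2}}{7}}{\sqrt{20278 + \left(48 + \left(-33\right)^{2} - -4191\right)} - 12712} = \frac{\left(20672 + 303\right) + \frac{2}{7} \cdot 3721}{\sqrt{20278 + \left(48 + 1089 + 4191\right)} - 12712} = \frac{20975 + \frac{7442}{7}}{\sqrt{20278 + 5328} - 12712} = \frac{154267}{7 \left(\sqrt{25606} - 12712\right)} = \frac{154267}{7 \left(-12712 + \sqrt{25606}\right)}$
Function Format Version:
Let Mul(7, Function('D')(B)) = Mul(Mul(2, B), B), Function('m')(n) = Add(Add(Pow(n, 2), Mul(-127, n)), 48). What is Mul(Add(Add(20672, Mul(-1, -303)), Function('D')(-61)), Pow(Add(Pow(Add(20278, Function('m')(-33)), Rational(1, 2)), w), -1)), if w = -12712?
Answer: Add(Rational(-140074436, 80784669), Mul(Rational(-154267, 1130985366), Pow(25606, Rational(1, 2)))) ≈ -1.7558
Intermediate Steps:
Function('m')(n) = Add(48, Pow(n, 2), Mul(-127, n))
Function('D')(B) = Mul(Rational(2, 7), Pow(B, 2)) (Function('D')(B) = Mul(Rational(1, 7), Mul(Mul(2, B), B)) = Mul(Rational(1, 7), Mul(2, Pow(B, 2))) = Mul(Rational(2, 7), Pow(B, 2)))
Mul(Add(Add(20672, Mul(-1, -303)), Function('D')(-61)), Pow(Add(Pow(Add(20278, Function('m')(-33)), Rational(1, 2)), w), -1)) = Mul(Add(Add(20672, Mul(-1, -303)), Mul(Rational(2, 7), Pow(-61, 2))), Pow(Add(Pow(Add(20278, Add(48, Pow(-33, 2), Mul(-127, -33))), Rational(1, 2)), -12712), -1)) = Mul(Add(Add(20672, 303), Mul(Rational(2, 7), 3721)), Pow(Add(Pow(Add(20278, Add(48, 1089, 4191)), Rational(1, 2)), -12712), -1)) = Mul(Add(20975, Rational(7442, 7)), Pow(Add(Pow(Add(20278, 5328), Rational(1, 2)), -12712), -1)) = Mul(Rational(154267, 7), Pow(Add(Pow(25606, Rational(1, 2)), -12712), -1)) = Mul(Rational(154267, 7), Pow(Add(-12712, Pow(25606, Rational(1, 2))), -1))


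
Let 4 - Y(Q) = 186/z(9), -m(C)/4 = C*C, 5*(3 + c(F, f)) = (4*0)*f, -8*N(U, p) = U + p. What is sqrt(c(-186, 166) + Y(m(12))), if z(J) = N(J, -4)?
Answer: sqrt(7465)/5 ≈ 17.280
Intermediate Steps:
N(U, p) = -U/8 - p/8 (N(U, p) = -(U + p)/8 = -U/8 - p/8)
z(J) = 1/2 - J/8 (z(J) = -J/8 - 1/8*(-4) = -J/8 + 1/2 = 1/2 - J/8)
c(F, f) = -3 (c(F, f) = -3 + ((4*0)*f)/5 = -3 + (0*f)/5 = -3 + (1/5)*0 = -3 + 0 = -3)
m(C) = -4*C**2 (m(C) = -4*C*C = -4*C**2)
Y(Q) = 1508/5 (Y(Q) = 4 - 186/(1/2 - 1/8*9) = 4 - 186/(1/2 - 9/8) = 4 - 186/(-5/8) = 4 - 186*(-8)/5 = 4 - 1*(-1488/5) = 4 + 1488/5 = 1508/5)
sqrt(c(-186, 166) + Y(m(12))) = sqrt(-3 + 1508/5) = sqrt(1493/5) = sqrt(7465)/5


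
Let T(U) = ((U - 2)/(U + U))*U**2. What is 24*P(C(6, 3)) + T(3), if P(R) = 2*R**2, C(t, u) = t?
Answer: 3459/2 ≈ 1729.5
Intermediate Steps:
T(U) = U*(-2 + U)/2 (T(U) = ((-2 + U)/((2*U)))*U**2 = ((-2 + U)*(1/(2*U)))*U**2 = ((-2 + U)/(2*U))*U**2 = U*(-2 + U)/2)
24*P(C(6, 3)) + T(3) = 24*(2*6**2) + (1/2)*3*(-2 + 3) = 24*(2*36) + (1/2)*3*1 = 24*72 + 3/2 = 1728 + 3/2 = 3459/2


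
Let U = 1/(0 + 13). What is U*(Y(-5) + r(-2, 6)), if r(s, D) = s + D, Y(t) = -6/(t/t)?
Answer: -2/13 ≈ -0.15385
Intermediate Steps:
Y(t) = -6 (Y(t) = -6/1 = -6*1 = -6)
r(s, D) = D + s
U = 1/13 ≈ 0.076923
U*(Y(-5) + r(-2, 6)) = (-6 + (6 - 2))/13 = (-6 + 4)/13 = (1/13)*(-2) = -2/13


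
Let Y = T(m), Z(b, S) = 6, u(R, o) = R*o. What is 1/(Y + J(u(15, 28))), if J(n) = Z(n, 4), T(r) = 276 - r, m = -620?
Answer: 1/902 ≈ 0.0011086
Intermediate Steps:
J(n) = 6
Y = 896 (Y = 276 - 1*(-620) = 276 + 620 = 896)
1/(Y + J(u(15, 28))) = 1/(896 + 6) = 1/902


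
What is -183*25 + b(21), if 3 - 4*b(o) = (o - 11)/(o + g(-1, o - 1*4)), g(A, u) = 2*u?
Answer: -201269/44 ≈ -4574.3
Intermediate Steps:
b(o) = ¾ - (-11 + o)/(4*(-8 + 3*o)) (b(o) = ¾ - (o - 11)/(4*(o + 2*(o - 1*4))) = ¾ - (-11 + o)/(4*(o + 2*(o - 4))) = ¾ - (-11 + o)/(4*(o + 2*(-4 + o))) = ¾ - (-11 + o)/(4*(o + (-8 + 2*o))) = ¾ - (-11 + o)/(4*(-8 + 3*o)))
-183*25 + b(21) = -183*25 + (-13 + 8*21)/(4*(-8 + 3*21)) = -4575 + (-13 + 168)/(4*(-8 + 63)) = -4575 + (¼)*155/55 = -4575 + (¼)*(1/55)*155 = -4575 + 31/44 = -201269/44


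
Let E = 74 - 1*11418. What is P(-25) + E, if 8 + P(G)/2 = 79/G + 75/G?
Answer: -284308/25 ≈ -11372.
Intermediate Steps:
P(G) = -16 + 308/G (P(G) = -16 + 2*(79/G + 75/G) = -16 + 2*(154/G) = -16 + 308/G)
E = -11344 (E = 74 - 11418 = -11344)
P(-25) + E = (-16 + 308/(-25)) - 11344 = (-16 + 308*(-1/25)) - 11344 = (-16 - 308/25) - 11344 = -708/25 - 11344 = -284308/25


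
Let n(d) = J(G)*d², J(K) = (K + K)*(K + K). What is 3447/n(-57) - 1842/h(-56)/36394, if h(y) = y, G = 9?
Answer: 124503275/29797514712 ≈ 0.0041783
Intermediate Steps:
J(K) = 4*K² (J(K) = (2*K)*(2*K) = 4*K²)
n(d) = 324*d² (n(d) = (4*9²)*d² = (4*81)*d² = 324*d²)
3447/n(-57) - 1842/h(-56)/36394 = 3447/((324*(-57)²)) - 1842/(-56)/36394 = 3447/((324*3249)) - 1842*(-1/56)*(1/36394) = 3447/1052676 + (921/28)*(1/36394) = 3447*(1/1052676) + 921/1019032 = 383/116964 + 921/1019032 = 124503275/29797514712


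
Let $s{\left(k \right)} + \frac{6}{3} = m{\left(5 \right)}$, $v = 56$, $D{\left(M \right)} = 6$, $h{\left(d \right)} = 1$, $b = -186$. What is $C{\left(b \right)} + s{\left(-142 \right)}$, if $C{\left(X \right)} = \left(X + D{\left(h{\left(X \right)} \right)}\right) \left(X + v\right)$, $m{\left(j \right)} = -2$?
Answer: $23396$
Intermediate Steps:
$s{\left(k \right)} = -4$ ($s{\left(k \right)} = -2 - 2 = -4$)
$C{\left(X \right)} = \left(6 + X\right) \left(56 + X\right)$ ($C{\left(X \right)} = \left(X + 6\right) \left(X + 56\right) = \left(6 + X\right) \left(56 + X\right)$)
$C{\left(b \right)} + s{\left(-142 \right)} = \left(336 + \left(-186\right)^{2} + 62 \left(-186\right)\right) - 4 = \left(336 + 34596 - 11532\right) - 4 = 23400 - 4 = 23396$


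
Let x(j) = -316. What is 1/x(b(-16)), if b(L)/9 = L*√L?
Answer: -1/316 ≈ -0.0031646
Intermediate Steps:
b(L) = 9*L^(3/2) (b(L) = 9*(L*√L) = 9*L^(3/2))
1/x(b(-16)) = 1/(-316) = -1/316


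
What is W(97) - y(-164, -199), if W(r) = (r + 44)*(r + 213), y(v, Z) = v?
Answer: 43874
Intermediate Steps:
W(r) = (44 + r)*(213 + r)
W(97) - y(-164, -199) = (9372 + 97² + 257*97) - 1*(-164) = (9372 + 9409 + 24929) + 164 = 43710 + 164 = 43874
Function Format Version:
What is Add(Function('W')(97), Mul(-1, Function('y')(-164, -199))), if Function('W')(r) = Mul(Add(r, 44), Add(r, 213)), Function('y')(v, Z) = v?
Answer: 43874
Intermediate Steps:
Function('W')(r) = Mul(Add(44, r), Add(213, r))
Add(Function('W')(97), Mul(-1, Function('y')(-164, -199))) = Add(Add(9372, Pow(97, 2), Mul(257, 97)), Mul(-1, -164)) = Add(Add(9372, 9409, 24929), 164) = Add(43710, 164) = 43874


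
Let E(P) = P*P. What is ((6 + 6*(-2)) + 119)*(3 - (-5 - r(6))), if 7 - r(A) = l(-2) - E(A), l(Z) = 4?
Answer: 5311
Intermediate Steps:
E(P) = P**2
r(A) = 3 + A**2 (r(A) = 7 - (4 - A**2) = 7 + (-4 + A**2) = 3 + A**2)
((6 + 6*(-2)) + 119)*(3 - (-5 - r(6))) = ((6 + 6*(-2)) + 119)*(3 - (-5 - (3 + 6**2))) = ((6 - 12) + 119)*(3 - (-5 - (3 + 36))) = (-6 + 119)*(3 - (-5 - 1*39)) = 113*(3 - (-5 - 39)) = 113*(3 - 1*(-44)) = 113*(3 + 44) = 113*47 = 5311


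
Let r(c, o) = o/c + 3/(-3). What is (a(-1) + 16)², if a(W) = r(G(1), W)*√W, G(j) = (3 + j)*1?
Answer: 4071/16 - 40*I ≈ 254.44 - 40.0*I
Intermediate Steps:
G(j) = 3 + j
r(c, o) = -1 + o/c (r(c, o) = o/c + 3*(-⅓) = o/c - 1 = -1 + o/c)
a(W) = √W*(-1 + W/4) (a(W) = ((W - (3 + 1))/(3 + 1))*√W = ((W - 1*4)/4)*√W = ((W - 4)/4)*√W = ((-4 + W)/4)*√W = (-1 + W/4)*√W = √W*(-1 + W/4))
(a(-1) + 16)² = (√(-1)*(-4 - 1)/4 + 16)² = ((¼)*I*(-5) + 16)² = (-5*I/4 + 16)² = (16 - 5*I/4)²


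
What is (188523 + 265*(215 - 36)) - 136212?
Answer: 99746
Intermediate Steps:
(188523 + 265*(215 - 36)) - 136212 = (188523 + 265*179) - 136212 = (188523 + 47435) - 136212 = 235958 - 136212 = 99746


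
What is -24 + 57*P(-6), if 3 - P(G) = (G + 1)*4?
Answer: 1287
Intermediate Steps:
P(G) = -1 - 4*G (P(G) = 3 - (G + 1)*4 = 3 - (1 + G)*4 = 3 - (4 + 4*G) = 3 + (-4 - 4*G) = -1 - 4*G)
-24 + 57*P(-6) = -24 + 57*(-1 - 4*(-6)) = -24 + 57*(-1 + 24) = -24 + 57*23 = -24 + 1311 = 1287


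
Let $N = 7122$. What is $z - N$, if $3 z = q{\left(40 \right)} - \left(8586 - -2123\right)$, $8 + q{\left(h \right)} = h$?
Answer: $-10681$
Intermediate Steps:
$q{\left(h \right)} = -8 + h$
$z = -3559$ ($z = \frac{\left(-8 + 40\right) - \left(8586 - -2123\right)}{3} = \frac{32 - \left(8586 + 2123\right)}{3} = \frac{32 - 10709}{3} = \frac{1}{3} \left(-10677\right) = -3559$)
$z - N = -3559 - 7122 = -10681$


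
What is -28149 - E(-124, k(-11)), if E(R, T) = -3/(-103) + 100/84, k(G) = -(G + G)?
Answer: -60888925/2163 ≈ -28150.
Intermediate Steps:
k(G) = -2*G
E(R, T) = 2638/2163 (E(R, T) = -3*(-1/103) + 100*(1/84) = 3/103 + 25/21 = 2638/2163)
-28149 - E(-124, k(-11)) = -28149 - 1*2638/2163 = -28149 - 2638/2163 = -60888925/2163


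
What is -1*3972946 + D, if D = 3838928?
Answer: -134018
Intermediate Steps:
-1*3972946 + D = -1*3972946 + 3838928 = -3972946 + 3838928 = -134018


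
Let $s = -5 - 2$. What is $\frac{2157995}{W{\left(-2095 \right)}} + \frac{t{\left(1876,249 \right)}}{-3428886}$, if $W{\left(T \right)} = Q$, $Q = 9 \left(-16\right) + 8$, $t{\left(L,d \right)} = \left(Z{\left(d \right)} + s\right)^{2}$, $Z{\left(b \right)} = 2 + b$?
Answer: $- \frac{3699763470233}{233164248} \approx -15868.0$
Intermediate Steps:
$s = -7$
$t{\left(L,d \right)} = \left(-5 + d\right)^{2}$ ($t{\left(L,d \right)} = \left(\left(2 + d\right) - 7\right)^{2} = \left(-5 + d\right)^{2}$)
$Q = -136$ ($Q = -144 + 8 = -136$)
$W{\left(T \right)} = -136$
$\frac{2157995}{W{\left(-2095 \right)}} + \frac{t{\left(1876,249 \right)}}{-3428886} = \frac{2157995}{-136} + \frac{\left(-5 + 249\right)^{2}}{-3428886} = 2157995 \left(- \frac{1}{136}\right) + 244^{2} \left(- \frac{1}{3428886}\right) = - \frac{2157995}{136} + 59536 \left(- \frac{1}{3428886}\right) = - \frac{2157995}{136} - \frac{29768}{1714443} = - \frac{3699763470233}{233164248}$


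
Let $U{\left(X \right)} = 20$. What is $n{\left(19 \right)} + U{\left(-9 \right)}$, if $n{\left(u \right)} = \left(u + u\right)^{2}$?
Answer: $1464$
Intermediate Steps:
$n{\left(u \right)} = 4 u^{2}$ ($n{\left(u \right)} = \left(2 u\right)^{2} = 4 u^{2}$)
$n{\left(19 \right)} + U{\left(-9 \right)} = 4 \cdot 19^{2} + 20 = 4 \cdot 361 + 20 = 1444 + 20 = 1464$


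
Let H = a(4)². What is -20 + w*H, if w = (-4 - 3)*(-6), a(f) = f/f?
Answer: 22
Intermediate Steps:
a(f) = 1
w = 42 (w = -7*(-6) = 42)
H = 1 (H = 1² = 1)
-20 + w*H = -20 + 42*1 = -20 + 42 = 22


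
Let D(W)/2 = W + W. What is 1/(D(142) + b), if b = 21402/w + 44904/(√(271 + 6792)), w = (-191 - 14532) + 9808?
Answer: 48085302953555/2748125804306606 - 271189007850*√7063/1374062902153303 ≈ 0.00091079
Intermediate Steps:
D(W) = 4*W (D(W) = 2*(W + W) = 2*(2*W) = 4*W)
w = -4915 (w = -14723 + 9808 = -4915)
b = -21402/4915 + 44904*√7063/7063 (b = 21402/(-4915) + 44904/(√(271 + 6792)) = 21402*(-1/4915) + 44904/(√7063) = -21402/4915 + 44904*(√7063/7063) = -21402/4915 + 44904*√7063/7063 ≈ 529.95)
1/(D(142) + b) = 1/(4*142 + (-21402/4915 + 44904*√7063/7063)) = 1/(568 + (-21402/4915 + 44904*√7063/7063)) = 1/(2770318/4915 + 44904*√7063/7063)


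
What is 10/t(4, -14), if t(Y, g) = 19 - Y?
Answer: ⅔ ≈ 0.66667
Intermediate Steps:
10/t(4, -14) = 10/(19 - 1*4) = 10/(19 - 4) = 10/15 = (1/15)*10 = ⅔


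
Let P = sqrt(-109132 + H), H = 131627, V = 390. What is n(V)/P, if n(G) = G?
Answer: 78*sqrt(22495)/4499 ≈ 2.6003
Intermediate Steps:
P = sqrt(22495) (P = sqrt(-109132 + 131627) = sqrt(22495) ≈ 149.98)
n(V)/P = 390/(sqrt(22495)) = 390*(sqrt(22495)/22495) = 78*sqrt(22495)/4499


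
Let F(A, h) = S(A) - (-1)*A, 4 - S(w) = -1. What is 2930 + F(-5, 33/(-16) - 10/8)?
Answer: 2930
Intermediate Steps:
S(w) = 5 (S(w) = 4 - 1*(-1) = 4 + 1 = 5)
F(A, h) = 5 + A (F(A, h) = 5 - (-1)*A = 5 + A)
2930 + F(-5, 33/(-16) - 10/8) = 2930 + (5 - 5) = 2930 + 0 = 2930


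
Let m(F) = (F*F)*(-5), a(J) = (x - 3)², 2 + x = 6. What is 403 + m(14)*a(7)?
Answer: -577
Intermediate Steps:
x = 4 (x = -2 + 6 = 4)
a(J) = 1 (a(J) = (4 - 3)² = 1² = 1)
m(F) = -5*F² (m(F) = F²*(-5) = -5*F²)
403 + m(14)*a(7) = 403 - 5*14²*1 = 403 - 5*196*1 = 403 - 980*1 = 403 - 980 = -577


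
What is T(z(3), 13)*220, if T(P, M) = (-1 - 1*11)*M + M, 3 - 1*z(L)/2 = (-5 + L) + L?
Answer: -31460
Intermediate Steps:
z(L) = 16 - 4*L (z(L) = 6 - 2*((-5 + L) + L) = 6 - 2*(-5 + 2*L) = 6 + (10 - 4*L) = 16 - 4*L)
T(P, M) = -11*M (T(P, M) = (-1 - 11)*M + M = -12*M + M = -11*M)
T(z(3), 13)*220 = -11*13*220 = -143*220 = -31460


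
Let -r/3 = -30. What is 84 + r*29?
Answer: 2694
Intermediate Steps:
r = 90 (r = -3*(-30) = 90)
84 + r*29 = 84 + 90*29 = 84 + 2610 = 2694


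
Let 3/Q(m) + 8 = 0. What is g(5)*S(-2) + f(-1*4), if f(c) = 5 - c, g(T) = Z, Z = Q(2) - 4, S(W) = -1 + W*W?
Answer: -33/8 ≈ -4.1250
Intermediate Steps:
Q(m) = -3/8 (Q(m) = 3/(-8 + 0) = 3/(-8) = 3*(-1/8) = -3/8)
S(W) = -1 + W**2
Z = -35/8 (Z = -3/8 - 4 = -35/8 ≈ -4.3750)
g(T) = -35/8
g(5)*S(-2) + f(-1*4) = -35*(-1 + (-2)**2)/8 + (5 - (-1)*4) = -35*(-1 + 4)/8 + (5 - 1*(-4)) = -35/8*3 + (5 + 4) = -105/8 + 9 = -33/8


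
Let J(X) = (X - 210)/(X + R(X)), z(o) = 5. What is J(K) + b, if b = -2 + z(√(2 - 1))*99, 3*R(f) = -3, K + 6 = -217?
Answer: 110865/224 ≈ 494.93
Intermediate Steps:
K = -223 (K = -6 - 217 = -223)
R(f) = -1 (R(f) = (⅓)*(-3) = -1)
J(X) = (-210 + X)/(-1 + X) (J(X) = (X - 210)/(X - 1) = (-210 + X)/(-1 + X))
b = 493 (b = -2 + 5*99 = -2 + 495 = 493)
J(K) + b = (-210 - 223)/(-1 - 223) + 493 = -433/(-224) + 493 = -1/224*(-433) + 493 = 433/224 + 493 = 110865/224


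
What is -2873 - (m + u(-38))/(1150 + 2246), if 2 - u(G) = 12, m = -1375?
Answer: -9755323/3396 ≈ -2872.6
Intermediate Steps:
u(G) = -10 (u(G) = 2 - 1*12 = 2 - 12 = -10)
-2873 - (m + u(-38))/(1150 + 2246) = -2873 - (-1375 - 10)/(1150 + 2246) = -2873 - (-1385)/3396 = -2873 - 1*(-1385/3396) = -2873 + 1385/3396 = -9755323/3396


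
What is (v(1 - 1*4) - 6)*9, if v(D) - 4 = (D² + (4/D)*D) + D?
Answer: 72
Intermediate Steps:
v(D) = 8 + D + D² (v(D) = 4 + ((D² + (4/D)*D) + D) = 4 + ((D² + 4) + D) = 4 + ((4 + D²) + D) = 4 + (4 + D + D²) = 8 + D + D²)
(v(1 - 1*4) - 6)*9 = ((8 + (1 - 1*4) + (1 - 1*4)²) - 6)*9 = ((8 + (1 - 4) + (1 - 4)²) - 6)*9 = ((8 - 3 + (-3)²) - 6)*9 = ((8 - 3 + 9) - 6)*9 = (14 - 6)*9 = 8*9 = 72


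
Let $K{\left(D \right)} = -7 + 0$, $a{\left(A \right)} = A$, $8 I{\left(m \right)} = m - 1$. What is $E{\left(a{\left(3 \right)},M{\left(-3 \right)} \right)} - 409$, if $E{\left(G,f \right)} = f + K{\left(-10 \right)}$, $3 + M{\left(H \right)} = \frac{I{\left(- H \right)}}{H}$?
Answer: $- \frac{5029}{12} \approx -419.08$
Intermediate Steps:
$I{\left(m \right)} = - \frac{1}{8} + \frac{m}{8}$ ($I{\left(m \right)} = \frac{m - 1}{8} = \frac{-1 + m}{8} = - \frac{1}{8} + \frac{m}{8}$)
$M{\left(H \right)} = -3 + \frac{- \frac{1}{8} - \frac{H}{8}}{H}$ ($M{\left(H \right)} = -3 + \frac{- \frac{1}{8} + \frac{\left(-1\right) H}{8}}{H} = -3 + \frac{- \frac{1}{8} - \frac{H}{8}}{H}$)
$K{\left(D \right)} = -7$
$E{\left(G,f \right)} = -7 + f$ ($E{\left(G,f \right)} = f - 7 = -7 + f$)
$E{\left(a{\left(3 \right)},M{\left(-3 \right)} \right)} - 409 = \left(-7 + \frac{-1 - -75}{8 \left(-3\right)}\right) - 409 = \left(-7 + \frac{1}{8} \left(- \frac{1}{3}\right) \left(-1 + 75\right)\right) - 409 = \left(-7 + \frac{1}{8} \left(- \frac{1}{3}\right) 74\right) - 409 = \left(-7 - \frac{37}{12}\right) - 409 = - \frac{121}{12} - 409 = - \frac{5029}{12}$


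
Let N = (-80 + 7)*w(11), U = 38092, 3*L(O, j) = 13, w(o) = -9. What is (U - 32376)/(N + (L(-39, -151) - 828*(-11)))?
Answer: 4287/7327 ≈ 0.58510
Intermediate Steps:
L(O, j) = 13/3 (L(O, j) = (⅓)*13 = 13/3)
N = 657 (N = (-80 + 7)*(-9) = -73*(-9) = 657)
(U - 32376)/(N + (L(-39, -151) - 828*(-11))) = (38092 - 32376)/(657 + (13/3 - 828*(-11))) = 5716/(657 + (13/3 + 9108)) = 5716/(657 + 27337/3) = 5716/(29308/3) = 5716*(3/29308) = 4287/7327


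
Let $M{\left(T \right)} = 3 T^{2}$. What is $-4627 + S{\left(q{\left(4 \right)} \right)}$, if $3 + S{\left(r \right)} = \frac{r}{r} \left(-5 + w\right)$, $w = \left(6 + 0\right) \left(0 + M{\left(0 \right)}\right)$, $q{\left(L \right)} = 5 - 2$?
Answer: $-4635$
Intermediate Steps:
$q{\left(L \right)} = 3$
$w = 0$ ($w = \left(6 + 0\right) \left(0 + 3 \cdot 0^{2}\right) = 6 \left(0 + 3 \cdot 0\right) = 6 \left(0 + 0\right) = 6 \cdot 0 = 0$)
$S{\left(r \right)} = -8$ ($S{\left(r \right)} = -3 + \frac{r}{r} \left(-5 + 0\right) = -3 + 1 \left(-5\right) = -3 - 5 = -8$)
$-4627 + S{\left(q{\left(4 \right)} \right)} = -4627 - 8 = -4635$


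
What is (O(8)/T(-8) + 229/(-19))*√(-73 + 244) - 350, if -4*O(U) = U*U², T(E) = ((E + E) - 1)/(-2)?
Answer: -350 - 26271*√19/323 ≈ -704.53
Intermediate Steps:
T(E) = ½ - E (T(E) = (2*E - 1)*(-½) = (-1 + 2*E)*(-½) = ½ - E)
O(U) = -U³/4 (O(U) = -U*U²/4 = -U³/4)
(O(8)/T(-8) + 229/(-19))*√(-73 + 244) - 350 = ((-¼*8³)/(½ - 1*(-8)) + 229/(-19))*√(-73 + 244) - 350 = ((-¼*512)/(½ + 8) + 229*(-1/19))*√171 - 350 = (-128/17/2 - 229/19)*(3*√19) - 350 = (-128*2/17 - 229/19)*(3*√19) - 350 = (-256/17 - 229/19)*(3*√19) - 350 = -26271*√19/323 - 350 = -350 - 26271*√19/323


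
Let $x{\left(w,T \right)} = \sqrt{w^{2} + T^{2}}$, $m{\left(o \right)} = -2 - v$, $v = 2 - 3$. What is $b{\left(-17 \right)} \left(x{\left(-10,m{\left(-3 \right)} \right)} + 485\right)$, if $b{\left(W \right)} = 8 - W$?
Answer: $12125 + 25 \sqrt{101} \approx 12376.0$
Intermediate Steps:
$v = -1$
$m{\left(o \right)} = -1$ ($m{\left(o \right)} = -2 - -1 = -2 + 1 = -1$)
$x{\left(w,T \right)} = \sqrt{T^{2} + w^{2}}$
$b{\left(-17 \right)} \left(x{\left(-10,m{\left(-3 \right)} \right)} + 485\right) = \left(8 - -17\right) \left(\sqrt{\left(-1\right)^{2} + \left(-10\right)^{2}} + 485\right) = \left(8 + 17\right) \left(\sqrt{1 + 100} + 485\right) = 25 \left(\sqrt{101} + 485\right) = 25 \left(485 + \sqrt{101}\right) = 12125 + 25 \sqrt{101}$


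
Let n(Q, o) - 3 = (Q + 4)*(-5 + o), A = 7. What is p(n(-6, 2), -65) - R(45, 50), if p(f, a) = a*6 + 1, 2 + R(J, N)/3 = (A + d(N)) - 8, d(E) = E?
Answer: -530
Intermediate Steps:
n(Q, o) = 3 + (-5 + o)*(4 + Q) (n(Q, o) = 3 + (Q + 4)*(-5 + o) = 3 + (4 + Q)*(-5 + o) = 3 + (-5 + o)*(4 + Q))
R(J, N) = -9 + 3*N (R(J, N) = -6 + 3*((7 + N) - 8) = -6 + 3*(-1 + N) = -6 + (-3 + 3*N) = -9 + 3*N)
p(f, a) = 1 + 6*a (p(f, a) = 6*a + 1 = 1 + 6*a)
p(n(-6, 2), -65) - R(45, 50) = (1 + 6*(-65)) - (-9 + 3*50) = (1 - 390) - (-9 + 150) = -389 - 1*141 = -389 - 141 = -530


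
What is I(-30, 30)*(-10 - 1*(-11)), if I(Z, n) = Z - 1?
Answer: -31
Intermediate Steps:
I(Z, n) = -1 + Z
I(-30, 30)*(-10 - 1*(-11)) = (-1 - 30)*(-10 - 1*(-11)) = -31*(-10 + 11) = -31*1 = -31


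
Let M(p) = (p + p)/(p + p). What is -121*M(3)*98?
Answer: -11858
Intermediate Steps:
M(p) = 1 (M(p) = (2*p)/((2*p)) = (2*p)*(1/(2*p)) = 1)
-121*M(3)*98 = -121*1*98 = -121*98 = -11858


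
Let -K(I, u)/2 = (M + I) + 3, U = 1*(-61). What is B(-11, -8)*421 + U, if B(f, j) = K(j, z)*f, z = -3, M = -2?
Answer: -64895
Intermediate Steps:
U = -61
K(I, u) = -2 - 2*I (K(I, u) = -2*((-2 + I) + 3) = -2*(1 + I) = -2 - 2*I)
B(f, j) = f*(-2 - 2*j) (B(f, j) = (-2 - 2*j)*f = f*(-2 - 2*j))
B(-11, -8)*421 + U = -2*(-11)*(1 - 8)*421 - 61 = -2*(-11)*(-7)*421 - 61 = -154*421 - 61 = -64834 - 61 = -64895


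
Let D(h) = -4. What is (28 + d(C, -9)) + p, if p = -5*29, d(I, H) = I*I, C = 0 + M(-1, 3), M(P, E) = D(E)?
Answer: -101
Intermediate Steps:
M(P, E) = -4
C = -4 (C = 0 - 4 = -4)
d(I, H) = I²
p = -145
(28 + d(C, -9)) + p = (28 + (-4)²) - 145 = (28 + 16) - 145 = 44 - 145 = -101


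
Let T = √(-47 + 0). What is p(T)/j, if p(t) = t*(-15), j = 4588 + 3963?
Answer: -15*I*√47/8551 ≈ -0.012026*I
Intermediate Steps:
j = 8551
T = I*√47 (T = √(-47) = I*√47 ≈ 6.8557*I)
p(t) = -15*t
p(T)/j = -15*I*√47/8551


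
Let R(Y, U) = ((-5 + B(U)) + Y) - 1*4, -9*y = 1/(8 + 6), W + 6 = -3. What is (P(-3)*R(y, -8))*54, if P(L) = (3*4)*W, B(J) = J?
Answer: 694332/7 ≈ 99190.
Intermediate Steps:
W = -9 (W = -6 - 3 = -9)
y = -1/126 (y = -1/(9*(8 + 6)) = -⅑/14 = -⅑*1/14 = -1/126 ≈ -0.0079365)
P(L) = -108 (P(L) = (3*4)*(-9) = 12*(-9) = -108)
R(Y, U) = -9 + U + Y (R(Y, U) = ((-5 + U) + Y) - 1*4 = (-5 + U + Y) - 4 = -9 + U + Y)
(P(-3)*R(y, -8))*54 = -108*(-9 - 8 - 1/126)*54 = -108*(-2143/126)*54 = (12858/7)*54 = 694332/7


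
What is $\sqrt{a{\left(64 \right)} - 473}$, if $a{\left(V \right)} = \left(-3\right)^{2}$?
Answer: $4 i \sqrt{29} \approx 21.541 i$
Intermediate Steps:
$a{\left(V \right)} = 9$
$\sqrt{a{\left(64 \right)} - 473} = \sqrt{9 - 473} = \sqrt{-464} = 4 i \sqrt{29}$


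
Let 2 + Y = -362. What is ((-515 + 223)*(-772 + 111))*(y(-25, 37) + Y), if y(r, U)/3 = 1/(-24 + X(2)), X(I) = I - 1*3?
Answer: -1756988236/25 ≈ -7.0280e+7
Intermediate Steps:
X(I) = -3 + I (X(I) = I - 3 = -3 + I)
y(r, U) = -3/25 (y(r, U) = 3/(-24 + (-3 + 2)) = 3/(-24 - 1) = 3/(-25) = 3*(-1/25) = -3/25)
Y = -364 (Y = -2 - 362 = -364)
((-515 + 223)*(-772 + 111))*(y(-25, 37) + Y) = ((-515 + 223)*(-772 + 111))*(-3/25 - 364) = -292*(-661)*(-9103/25) = 193012*(-9103/25) = -1756988236/25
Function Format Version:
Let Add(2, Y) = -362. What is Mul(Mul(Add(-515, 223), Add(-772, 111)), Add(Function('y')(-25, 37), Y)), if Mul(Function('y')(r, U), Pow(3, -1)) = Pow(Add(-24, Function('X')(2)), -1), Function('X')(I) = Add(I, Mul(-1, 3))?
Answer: Rational(-1756988236, 25) ≈ -7.0280e+7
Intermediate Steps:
Function('X')(I) = Add(-3, I) (Function('X')(I) = Add(I, -3) = Add(-3, I))
Function('y')(r, U) = Rational(-3, 25) (Function('y')(r, U) = Mul(3, Pow(Add(-24, Add(-3, 2)), -1)) = Mul(3, Pow(Add(-24, -1), -1)) = Mul(3, Pow(-25, -1)) = Mul(3, Rational(-1, 25)) = Rational(-3, 25))
Y = -364 (Y = Add(-2, -362) = -364)
Mul(Mul(Add(-515, 223), Add(-772, 111)), Add(Function('y')(-25, 37), Y)) = Mul(Mul(Add(-515, 223), Add(-772, 111)), Add(Rational(-3, 25), -364)) = Mul(Mul(-292, -661), Rational(-9103, 25)) = Mul(193012, Rational(-9103, 25)) = Rational(-1756988236, 25)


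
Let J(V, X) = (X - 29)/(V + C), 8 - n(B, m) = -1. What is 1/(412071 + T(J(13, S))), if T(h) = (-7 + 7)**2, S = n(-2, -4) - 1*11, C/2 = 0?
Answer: 1/412071 ≈ 2.4268e-6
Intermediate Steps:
C = 0 (C = 2*0 = 0)
n(B, m) = 9 (n(B, m) = 8 - 1*(-1) = 8 + 1 = 9)
S = -2 (S = 9 - 1*11 = 9 - 11 = -2)
J(V, X) = (-29 + X)/V (J(V, X) = (X - 29)/(V + 0) = (-29 + X)/V)
T(h) = 0 (T(h) = 0**2 = 0)
1/(412071 + T(J(13, S))) = 1/(412071 + 0) = 1/412071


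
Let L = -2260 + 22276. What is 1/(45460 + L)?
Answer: 1/65476 ≈ 1.5273e-5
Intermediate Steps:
L = 20016
1/(45460 + L) = 1/(45460 + 20016) = 1/65476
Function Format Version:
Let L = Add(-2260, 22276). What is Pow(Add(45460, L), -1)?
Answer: Rational(1, 65476) ≈ 1.5273e-5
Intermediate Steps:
L = 20016
Pow(Add(45460, L), -1) = Pow(Add(45460, 20016), -1) = Pow(65476, -1) = Rational(1, 65476)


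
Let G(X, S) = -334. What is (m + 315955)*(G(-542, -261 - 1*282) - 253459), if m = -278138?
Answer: -9597689881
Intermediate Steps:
(m + 315955)*(G(-542, -261 - 1*282) - 253459) = (-278138 + 315955)*(-334 - 253459) = 37817*(-253793) = -9597689881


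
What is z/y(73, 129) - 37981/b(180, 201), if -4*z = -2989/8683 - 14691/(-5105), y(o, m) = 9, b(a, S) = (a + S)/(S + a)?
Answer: -15152184737512/398940435 ≈ -37981.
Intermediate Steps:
b(a, S) = 1 (b(a, S) = (S + a)/(S + a) = 1)
z = -28075777/44326715 (z = -(-2989/8683 - 14691/(-5105))/4 = -(-2989*1/8683 - 14691*(-1/5105))/4 = -(-2989/8683 + 14691/5105)/4 = -1/4*112303108/44326715 = -28075777/44326715 ≈ -0.63338)
z/y(73, 129) - 37981/b(180, 201) = -28075777/44326715/9 - 37981/1 = -28075777/44326715*1/9 - 37981*1 = -28075777/398940435 - 37981 = -15152184737512/398940435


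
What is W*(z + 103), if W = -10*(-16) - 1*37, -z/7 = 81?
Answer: -57072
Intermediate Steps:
z = -567 (z = -7*81 = -567)
W = 123 (W = 160 - 37 = 123)
W*(z + 103) = 123*(-567 + 103) = 123*(-464) = -57072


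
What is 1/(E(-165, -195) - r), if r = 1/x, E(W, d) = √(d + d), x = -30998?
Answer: 30998/374741641561 - 960876004*I*√390/374741641561 ≈ 8.2718e-8 - 0.050637*I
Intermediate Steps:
E(W, d) = √2*√d (E(W, d) = √(2*d) = √2*√d)
r = -1/30998 (r = 1/(-30998) = -1/30998 ≈ -3.2260e-5)
1/(E(-165, -195) - r) = 1/(√2*√(-195) - 1*(-1/30998)) = 1/(√2*(I*√195) + 1/30998) = 1/(I*√390 + 1/30998) = 1/(1/30998 + I*√390)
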